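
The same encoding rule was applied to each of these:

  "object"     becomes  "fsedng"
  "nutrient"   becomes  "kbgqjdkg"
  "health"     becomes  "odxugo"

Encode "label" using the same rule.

Treating letters as 0–25, the rule is x ↦ 21x + 23 (mod 26).
For label: l(11)→21·11+23≡20=u; a(0)→21·0+23≡23=x; b(1)→21·1+23≡18=s; e(4)→21·4+23≡3=d; l(11)→21·11+23≡20=u (all mod 26).

uxsdu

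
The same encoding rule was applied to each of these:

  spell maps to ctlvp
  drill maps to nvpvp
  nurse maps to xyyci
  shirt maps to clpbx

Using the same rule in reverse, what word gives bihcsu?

A repeating key of period 3 is used — shifts +10, +4, +7 over and over.
Decoding bihcsu: b−10=r, i−4=e, h−7=a, c−10=s, s−4=o, u−7=n.

reason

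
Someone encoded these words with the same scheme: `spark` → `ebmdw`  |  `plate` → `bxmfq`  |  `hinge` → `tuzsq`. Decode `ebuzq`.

spine

Compare letters: s→e is +12, p→b is +12, a→m is +12 — a constant shift. Every letter moves 12 places later in the alphabet, wrapping around z→a.
Decoding ebuzq: e−12=s, b−12=p, u−12=i, z−12=n, q−12=e.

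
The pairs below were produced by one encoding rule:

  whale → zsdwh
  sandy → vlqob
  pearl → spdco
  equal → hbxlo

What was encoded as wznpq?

It's a Vigenère-style cipher with numeric key [3,11]: position i shifts by key[i mod 2].
Reversing it on wznpq: w−3=t, z−11=o, n−3=k, p−11=e, q−3=n.

token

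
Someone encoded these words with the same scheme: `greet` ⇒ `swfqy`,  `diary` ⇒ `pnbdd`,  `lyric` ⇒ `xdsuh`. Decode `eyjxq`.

still

Shifts by position in greet: pos 0: g→s (+12), pos 1: r→w (+5), pos 2: e→f (+1), pos 3: e→q (+12), pos 4: t→y (+5) — repeating every 3. It's a Vigenère-style cipher with numeric key [12,5,1]: position i shifts by key[i mod 3].
Reversing it on eyjxq: e−12=s, y−5=t, j−1=i, x−12=l, q−5=l.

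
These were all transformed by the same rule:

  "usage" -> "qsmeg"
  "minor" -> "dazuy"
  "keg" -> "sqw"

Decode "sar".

fog

The word is reversed, then every letter is shifted forward by 12.
Reversing it on sar: shift back: s−12=g, a−12=o, r−12=f → gof; then reverse → fog.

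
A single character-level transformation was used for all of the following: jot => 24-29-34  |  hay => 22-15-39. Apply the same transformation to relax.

32-19-26-15-38

j is letter #10 and maps to 24: an offset of 14. Each letter is replaced by its alphabet position (a=1..z=26) + 14.
On relax: r=18→32, e=5→19, l=12→26, a=1→15, x=24→38.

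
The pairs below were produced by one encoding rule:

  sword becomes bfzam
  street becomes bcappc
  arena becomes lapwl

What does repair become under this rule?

The shift depends on letter class: consonant s→b is +9, but vowel o→z is +11. Two shifts are in play — +11 for a/e/i/o/u, +9 for every other letter.
For repair: r(cons)+9=a, e(vowel)+11=p, p(cons)+9=y, a(vowel)+11=l, i(vowel)+11=t, r(cons)+9=a.

apylta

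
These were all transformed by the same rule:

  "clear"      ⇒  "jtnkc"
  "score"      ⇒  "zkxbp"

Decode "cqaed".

In clear: c→j is +7, l→t is +8, e→n is +9, a→k is +10 — the shift increases by 1 each position. Letter i (0-indexed) is shifted by i+7, so successive shifts are 7, 8, 9, ….
Undoing it on cqaed: c−7=v, q−8=i, a−9=r, e−10=u, d−11=s.

virus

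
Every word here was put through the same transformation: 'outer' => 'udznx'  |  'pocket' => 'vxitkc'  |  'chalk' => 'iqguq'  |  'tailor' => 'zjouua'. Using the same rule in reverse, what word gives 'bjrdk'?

value

Shifts by position in outer: pos 0: o→u (+6), pos 1: u→d (+9), pos 2: t→z (+6), pos 3: e→n (+9) — repeating every 2. The shifts repeat in a cycle of length 2: positions 0,1,… shift by +6, +9, then the pattern repeats.
Decoding bjrdk: b−6=v, j−9=a, r−6=l, d−9=u, k−6=e.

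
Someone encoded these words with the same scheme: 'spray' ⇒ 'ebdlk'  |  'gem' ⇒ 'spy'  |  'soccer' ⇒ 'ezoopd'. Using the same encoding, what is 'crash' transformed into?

The shift depends on letter class: consonant s→e is +12, but vowel a→l is +11. Vowels shift forward by 11 and consonants shift forward by 12.
On crash: c(cons)+12=o, r(cons)+12=d, a(vowel)+11=l, s(cons)+12=e, h(cons)+12=t.

odlet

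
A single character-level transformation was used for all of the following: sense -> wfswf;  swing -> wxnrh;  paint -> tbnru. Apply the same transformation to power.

Shifts by position in sense: pos 0: s→w (+4), pos 1: e→f (+1), pos 2: n→s (+5), pos 3: s→w (+4), pos 4: e→f (+1) — repeating every 3. A repeating key of period 3 is used — shifts +4, +1, +5 over and over.
Applying it to power: p+4=t, o+1=p, w+5=b, e+4=i, r+1=s.

tpbis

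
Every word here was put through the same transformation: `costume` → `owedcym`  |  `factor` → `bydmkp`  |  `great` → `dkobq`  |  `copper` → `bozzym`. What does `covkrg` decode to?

whales

Two steps: reverse the string, then apply a Caesar shift of +10.
Decoding covkrg: shift back: c−10=s, o−10=e, v−10=l, k−10=a, r−10=h, g−10=w → selahw; then reverse → whales.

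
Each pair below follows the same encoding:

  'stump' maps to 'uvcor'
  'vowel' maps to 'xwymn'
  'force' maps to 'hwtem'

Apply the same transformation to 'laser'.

niumt

The shift depends on letter class: consonant s→u is +2, but vowel u→c is +8. The rule splits by letter class: vowels +8, consonants +2.
Applying it to laser: l(cons)+2=n, a(vowel)+8=i, s(cons)+2=u, e(vowel)+8=m, r(cons)+2=t.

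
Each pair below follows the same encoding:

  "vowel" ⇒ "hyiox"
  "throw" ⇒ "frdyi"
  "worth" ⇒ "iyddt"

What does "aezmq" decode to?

ounce

It's a Vigenère-style cipher with numeric key [12,10]: position i shifts by key[i mod 2].
Undoing it on aezmq: a−12=o, e−10=u, z−12=n, m−10=c, q−12=e.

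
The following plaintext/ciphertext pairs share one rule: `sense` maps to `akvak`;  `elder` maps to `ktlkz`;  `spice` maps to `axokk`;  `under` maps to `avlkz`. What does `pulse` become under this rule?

xatak

The shift depends on letter class: consonant s→a is +8, but vowel e→k is +6. Vowels shift forward by 6 and consonants shift forward by 8.
For pulse: p(cons)+8=x, u(vowel)+6=a, l(cons)+8=t, s(cons)+8=a, e(vowel)+6=k.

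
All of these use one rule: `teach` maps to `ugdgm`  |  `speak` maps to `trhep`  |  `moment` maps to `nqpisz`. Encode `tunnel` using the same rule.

uwqrjr

Each letter shifts forward by (position + 1), i.e. 1, 2, 3, … — the shift grows by one for each successive letter.
For tunnel: t+1=u, u+2=w, n+3=q, n+4=r, e+5=j, l+6=r.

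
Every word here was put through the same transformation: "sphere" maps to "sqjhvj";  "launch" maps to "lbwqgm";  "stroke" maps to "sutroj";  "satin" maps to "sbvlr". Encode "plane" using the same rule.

pmcqi

In sphere: s→s is +0, p→q is +1, h→j is +2, e→h is +3 — the shift increases by 1 each position. The shift increases by 1 at each position, starting from +0: 0, 1, 2, ….
Applying it to plane: p+0=p, l+1=m, a+2=c, n+3=q, e+4=i.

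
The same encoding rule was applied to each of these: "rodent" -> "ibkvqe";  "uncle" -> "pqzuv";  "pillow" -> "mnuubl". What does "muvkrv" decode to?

r(17)→i(8) and o(14)→b(1) fit y≡11x+3 (mod 26); the inverse of 11 mod 26 is 19. Each letter's alphabet position (a=0..z=25) is mapped through 11·x+3 mod 26 — an affine cipher.
Undoing it on muvkrv: m(12)→19·(12−3)≡15=p; u(20)→19·(20−3)≡11=l; v(21)→19·(21−3)≡4=e; k(10)→19·(10−3)≡3=d; r(17)→19·(17−3)≡6=g; v(21)→19·(21−3)≡4=e (all mod 26).

pledge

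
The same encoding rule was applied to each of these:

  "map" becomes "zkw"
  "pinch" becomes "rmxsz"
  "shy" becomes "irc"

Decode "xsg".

win

Two steps: reverse the string, then apply a Caesar shift of +10.
Reversing it on xsg: shift back: x−10=n, s−10=i, g−10=w → niw; then reverse → win.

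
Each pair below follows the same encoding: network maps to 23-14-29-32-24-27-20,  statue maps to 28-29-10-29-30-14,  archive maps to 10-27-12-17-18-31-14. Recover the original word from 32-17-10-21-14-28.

whales

Each letter is replaced by its alphabet position (a=1..z=26) + 9.
Reversing it on 32-17-10-21-14-28: 32→(32−9)÷1=23=w, 17→(17−9)÷1=8=h, 10→(10−9)÷1=1=a, 21→(21−9)÷1=12=l, 14→(14−9)÷1=5=e, 28→(28−9)÷1=19=s.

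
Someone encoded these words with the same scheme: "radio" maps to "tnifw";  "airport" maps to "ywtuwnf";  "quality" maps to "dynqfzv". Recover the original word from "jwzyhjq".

lecture

The output letters match the input read backwards, each shifted +5: radio reversed is oidar. The word is reversed, then every letter is shifted forward by 5.
Reversing it on jwzyhjq: shift back: j−5=e, w−5=r, z−5=u, y−5=t, h−5=c, j−5=e, q−5=l → erutcel; then reverse → lecture.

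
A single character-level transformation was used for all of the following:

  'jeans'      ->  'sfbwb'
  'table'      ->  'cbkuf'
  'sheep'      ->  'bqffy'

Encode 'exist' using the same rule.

fgjbc

Two shifts are in play — +1 for a/e/i/o/u, +9 for every other letter.
Applying it to exist: e(vowel)+1=f, x(cons)+9=g, i(vowel)+1=j, s(cons)+9=b, t(cons)+9=c.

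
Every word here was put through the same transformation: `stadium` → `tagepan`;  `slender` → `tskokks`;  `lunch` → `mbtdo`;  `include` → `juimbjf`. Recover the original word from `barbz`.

Shifts by position in stadium: pos 0: s→t (+1), pos 1: t→a (+7), pos 2: a→g (+6), pos 3: d→e (+1), pos 4: i→p (+7), pos 5: u→a (+6) — repeating every 3. The shifts repeat in a cycle of length 3: positions 0,1,… shift by +1, +7, +6, then the pattern repeats.
Reversing it on barbz: b−1=a, a−7=t, r−6=l, b−1=a, z−7=s.

atlas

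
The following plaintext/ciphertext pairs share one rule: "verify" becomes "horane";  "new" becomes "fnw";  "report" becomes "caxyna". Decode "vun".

The output letters match the input read backwards, each shifted +9: verify reversed is yfirev. Read the word backwards and shift each letter +9.
Reversing it on vun: shift back: v−9=m, u−9=l, n−9=e → mle; then reverse → elm.

elm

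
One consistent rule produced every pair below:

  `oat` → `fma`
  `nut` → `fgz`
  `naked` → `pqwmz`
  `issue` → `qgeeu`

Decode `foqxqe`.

select

The output letters match the input read backwards, each shifted +12: oat reversed is tao. The word is reversed, then every letter is shifted forward by 12.
Reversing it on foqxqe: shift back: f−12=t, o−12=c, q−12=e, x−12=l, q−12=e, e−12=s → tceles; then reverse → select.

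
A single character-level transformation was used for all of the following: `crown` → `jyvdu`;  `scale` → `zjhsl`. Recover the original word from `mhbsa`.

fault

Compare letters: c→j is +7, r→y is +7, o→v is +7 — a constant shift. This is a Caesar cipher with shift 7.
Decoding mhbsa: m−7=f, h−7=a, b−7=u, s−7=l, a−7=t.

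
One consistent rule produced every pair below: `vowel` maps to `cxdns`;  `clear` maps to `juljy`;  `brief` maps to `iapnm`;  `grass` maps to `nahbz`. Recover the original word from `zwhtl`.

Shifts by position in vowel: pos 0: v→c (+7), pos 1: o→x (+9), pos 2: w→d (+7), pos 3: e→n (+9) — repeating every 2. It's a Vigenère-style cipher with numeric key [7,9]: position i shifts by key[i mod 2].
Decoding zwhtl: z−7=s, w−9=n, h−7=a, t−9=k, l−7=e.

snake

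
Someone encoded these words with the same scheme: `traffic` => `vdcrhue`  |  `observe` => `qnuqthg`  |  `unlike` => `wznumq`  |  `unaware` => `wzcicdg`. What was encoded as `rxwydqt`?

plumber

Shifts by position in traffic: pos 0: t→v (+2), pos 1: r→d (+12), pos 2: a→c (+2), pos 3: f→r (+12) — repeating every 2. It's a Vigenère-style cipher with numeric key [2,12]: position i shifts by key[i mod 2].
Undoing it on rxwydqt: r−2=p, x−12=l, w−2=u, y−12=m, d−2=b, q−12=e, t−2=r.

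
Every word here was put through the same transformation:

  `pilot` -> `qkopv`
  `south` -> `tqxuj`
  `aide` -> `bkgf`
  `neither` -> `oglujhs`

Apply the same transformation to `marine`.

Shifts by position in pilot: pos 0: p→q (+1), pos 1: i→k (+2), pos 2: l→o (+3), pos 3: o→p (+1), pos 4: t→v (+2) — repeating every 3. The shifts repeat in a cycle of length 3: positions 0,1,… shift by +1, +2, +3, then the pattern repeats.
For marine: m+1=n, a+2=c, r+3=u, i+1=j, n+2=p, e+3=h.

ncujph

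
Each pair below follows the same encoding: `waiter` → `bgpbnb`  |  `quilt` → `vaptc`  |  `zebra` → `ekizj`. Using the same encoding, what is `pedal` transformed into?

The shift increases by 1 at each position, starting from +5: 5, 6, 7, ….
Applying it to pedal: p+5=u, e+6=k, d+7=k, a+8=i, l+9=u.

ukkiu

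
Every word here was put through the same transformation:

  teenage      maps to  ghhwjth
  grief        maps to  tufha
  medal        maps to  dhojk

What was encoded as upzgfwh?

Each letter's alphabet position (a=0..z=25) is mapped through 19·x+9 mod 26 — an affine cipher.
Decoding upzgfwh: u(20)→11·(20−9)≡17=r; p(15)→11·(15−9)≡14=o; z(25)→11·(25−9)≡20=u; g(6)→11·(6−9)≡19=t; f(5)→11·(5−9)≡8=i; w(22)→11·(22−9)≡13=n; h(7)→11·(7−9)≡4=e (all mod 26).

routine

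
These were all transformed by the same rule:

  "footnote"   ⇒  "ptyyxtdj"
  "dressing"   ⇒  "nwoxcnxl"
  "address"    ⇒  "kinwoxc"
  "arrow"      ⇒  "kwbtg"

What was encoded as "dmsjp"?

Shifts by position in footnote: pos 0: f→p (+10), pos 1: o→t (+5), pos 2: o→y (+10), pos 3: t→y (+5) — repeating every 2. It's a Vigenère-style cipher with numeric key [10,5]: position i shifts by key[i mod 2].
Decoding dmsjp: d−10=t, m−5=h, s−10=i, j−5=e, p−10=f.

thief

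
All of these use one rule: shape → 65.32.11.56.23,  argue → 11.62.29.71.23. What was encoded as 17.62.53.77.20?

s(#19)→65 and h(#8)→32: differences scale by 3, so n = 3·pos + 8. Each letter becomes 3×(its alphabet position, a=1..z=26) + 8.
Undoing it on 17.62.53.77.20: 17→(17−8)÷3=3=c, 62→(62−8)÷3=18=r, 53→(53−8)÷3=15=o, 77→(77−8)÷3=23=w, 20→(20−8)÷3=4=d.

crowd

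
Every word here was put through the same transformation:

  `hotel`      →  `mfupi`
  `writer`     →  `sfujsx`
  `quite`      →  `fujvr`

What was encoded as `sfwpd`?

The output letters match the input read backwards, each shifted +1: hotel reversed is letoh. Read the word backwards and shift each letter +1.
Undoing it on sfwpd: shift back: s−1=r, f−1=e, w−1=v, p−1=o, d−1=c → revoc; then reverse → cover.

cover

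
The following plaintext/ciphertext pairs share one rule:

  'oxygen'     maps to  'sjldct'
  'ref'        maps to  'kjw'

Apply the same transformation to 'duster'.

The output letters match the input read backwards, each shifted +5: oxygen reversed is negyxo. Two steps: reverse the string, then apply a Caesar shift of +5.
Applying it to duster: reverse → retsud; then shift: r+5=w, e+5=j, t+5=y, s+5=x, u+5=z, d+5=i.

wjyxzi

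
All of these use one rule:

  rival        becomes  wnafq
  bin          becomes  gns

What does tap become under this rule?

yfu

Compare letters: r→w is +5, i→n is +5, v→a is +5 — a constant shift. It's a constant shift of +5 (ROT5).
For tap: t+5=y, a+5=f, p+5=u.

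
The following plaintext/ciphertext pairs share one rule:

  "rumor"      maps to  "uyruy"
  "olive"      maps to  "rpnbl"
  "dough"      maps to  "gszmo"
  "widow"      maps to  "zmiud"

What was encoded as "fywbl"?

In rumor: r→u is +3, u→y is +4, m→r is +5, o→u is +6 — the shift increases by 1 each position. Each letter shifts forward by (position + 3), i.e. 3, 4, 5, … — the shift grows by one for each successive letter.
Decoding fywbl: f−3=c, y−4=u, w−5=r, b−6=v, l−7=e.

curve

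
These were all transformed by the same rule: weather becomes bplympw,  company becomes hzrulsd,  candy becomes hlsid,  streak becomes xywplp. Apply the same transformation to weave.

The shift depends on letter class: consonant w→b is +5, but vowel e→p is +11. The rule splits by letter class: vowels +11, consonants +5.
On weave: w(cons)+5=b, e(vowel)+11=p, a(vowel)+11=l, v(cons)+5=a, e(vowel)+11=p.

bplap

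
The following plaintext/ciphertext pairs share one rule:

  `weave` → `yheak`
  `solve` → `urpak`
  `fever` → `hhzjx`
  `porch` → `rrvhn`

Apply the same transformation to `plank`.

roesq

The shift increases by 1 at each position, starting from +2: 2, 3, 4, ….
For plank: p+2=r, l+3=o, a+4=e, n+5=s, k+6=q.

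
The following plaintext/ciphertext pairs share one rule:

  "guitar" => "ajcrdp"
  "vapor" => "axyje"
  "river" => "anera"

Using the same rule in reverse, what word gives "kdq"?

The output letters match the input read backwards, each shifted +9: guitar reversed is ratiug. The word is reversed, then every letter is shifted forward by 9.
Decoding kdq: shift back: k−9=b, d−9=u, q−9=h → buh; then reverse → hub.

hub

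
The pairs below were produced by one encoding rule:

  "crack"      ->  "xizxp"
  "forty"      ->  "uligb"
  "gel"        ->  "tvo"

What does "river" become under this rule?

irevi

Each pair mirrors across the alphabet (c↔x, r↔i, a↔z): positions sum to 25. Each letter is replaced by its mirror in the alphabet: a↔z, b↔y, c↔x, and so on (the Atbash cipher).
For river: r↔i, i↔r, v↔e, e↔v, r↔i.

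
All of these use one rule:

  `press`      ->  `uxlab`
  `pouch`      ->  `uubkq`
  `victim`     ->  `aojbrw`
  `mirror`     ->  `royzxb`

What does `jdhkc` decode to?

exact

Each letter shifts forward by (position + 5), i.e. 5, 6, 7, … — the shift grows by one for each successive letter.
Undoing it on jdhkc: j−5=e, d−6=x, h−7=a, k−8=c, c−9=t.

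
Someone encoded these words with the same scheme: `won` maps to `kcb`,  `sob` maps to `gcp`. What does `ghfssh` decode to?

It's a constant shift of +14 (ROT14).
Decoding ghfssh: g−14=s, h−14=t, f−14=r, s−14=e, s−14=e, h−14=t.

street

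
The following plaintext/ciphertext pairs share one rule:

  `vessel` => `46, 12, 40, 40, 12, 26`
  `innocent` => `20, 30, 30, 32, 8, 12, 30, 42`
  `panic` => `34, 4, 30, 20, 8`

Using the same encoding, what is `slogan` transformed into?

v(#22)→46 and e(#5)→12: differences scale by 2, so n = 2·pos + 2. With a=1..z=26, the number is 2·pos + 2.
Applying it to slogan: s=19→40, l=12→26, o=15→32, g=7→16, a=1→4, n=14→30.

40, 26, 32, 16, 4, 30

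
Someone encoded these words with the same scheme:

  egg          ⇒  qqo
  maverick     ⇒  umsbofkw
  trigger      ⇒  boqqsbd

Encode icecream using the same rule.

The word is reversed, then every letter is shifted forward by 10.
For icecream: reverse → maerceci; then shift: m+10=w, a+10=k, e+10=o, r+10=b, c+10=m, e+10=o, c+10=m, i+10=s.

wkobmoms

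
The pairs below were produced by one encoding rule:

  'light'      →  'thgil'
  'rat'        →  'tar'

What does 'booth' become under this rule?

The word is simply reversed.
For booth: reverse → htoob.

htoob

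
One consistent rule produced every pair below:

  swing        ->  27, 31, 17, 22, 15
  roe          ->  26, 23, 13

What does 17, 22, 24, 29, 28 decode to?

input

s is letter #19 and maps to 27: an offset of 8. The number is (letter's place in the alphabet, a=1) + 8.
Decoding 17, 22, 24, 29, 28: 17→(17−8)÷1=9=i, 22→(22−8)÷1=14=n, 24→(24−8)÷1=16=p, 29→(29−8)÷1=21=u, 28→(28−8)÷1=20=t.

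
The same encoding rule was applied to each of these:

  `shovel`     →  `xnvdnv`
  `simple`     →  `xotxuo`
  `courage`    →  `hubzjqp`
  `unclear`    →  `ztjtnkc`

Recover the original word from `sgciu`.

In shovel: s→x is +5, h→n is +6, o→v is +7, v→d is +8 — the shift increases by 1 each position. Each letter shifts forward by (position + 5), i.e. 5, 6, 7, … — the shift grows by one for each successive letter.
Reversing it on sgciu: s−5=n, g−6=a, c−7=v, i−8=a, u−9=l.

naval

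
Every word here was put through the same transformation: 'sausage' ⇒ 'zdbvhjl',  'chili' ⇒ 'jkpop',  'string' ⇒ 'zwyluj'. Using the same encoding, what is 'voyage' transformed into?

crfdnh

Shifts by position in sausage: pos 0: s→z (+7), pos 1: a→d (+3), pos 2: u→b (+7), pos 3: s→v (+3) — repeating every 2. A repeating key of period 2 is used — shifts +7, +3 over and over.
For voyage: v+7=c, o+3=r, y+7=f, a+3=d, g+7=n, e+3=h.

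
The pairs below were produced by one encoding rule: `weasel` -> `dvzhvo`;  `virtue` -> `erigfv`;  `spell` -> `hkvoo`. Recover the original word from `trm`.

gin

This is the alphabet-reversal cipher (Atbash): a becomes z, b becomes y, etc.
Undoing it on trm: t↔g, r↔i, m↔n.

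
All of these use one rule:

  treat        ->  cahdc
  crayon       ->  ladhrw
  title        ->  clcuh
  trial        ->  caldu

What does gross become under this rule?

parbb

The shift depends on letter class: consonant t→c is +9, but vowel e→h is +3. Two shifts are in play — +3 for a/e/i/o/u, +9 for every other letter.
For gross: g(cons)+9=p, r(cons)+9=a, o(vowel)+3=r, s(cons)+9=b, s(cons)+9=b.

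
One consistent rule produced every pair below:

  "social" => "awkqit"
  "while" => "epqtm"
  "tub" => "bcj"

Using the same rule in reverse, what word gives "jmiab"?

beast

Compare letters: s→a is +8, o→w is +8, c→k is +8 — a constant shift. Each letter is shifted forward by 8 in the alphabet (a Caesar shift of +8).
Undoing it on jmiab: j−8=b, m−8=e, i−8=a, a−8=s, b−8=t.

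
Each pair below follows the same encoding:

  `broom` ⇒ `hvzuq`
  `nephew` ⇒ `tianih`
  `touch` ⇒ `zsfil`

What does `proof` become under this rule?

vvzuj

Shifts by position in broom: pos 0: b→h (+6), pos 1: r→v (+4), pos 2: o→z (+11), pos 3: o→u (+6), pos 4: m→q (+4) — repeating every 3. It's a Vigenère-style cipher with numeric key [6,4,11]: position i shifts by key[i mod 3].
On proof: p+6=v, r+4=v, o+11=z, o+6=u, f+4=j.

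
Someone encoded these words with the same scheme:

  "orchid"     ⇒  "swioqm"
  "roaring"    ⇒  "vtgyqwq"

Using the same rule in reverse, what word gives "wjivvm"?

second

In orchid: o→s is +4, r→w is +5, c→i is +6, h→o is +7 — the shift increases by 1 each position. The shift increases by 1 at each position, starting from +4: 4, 5, 6, ….
Undoing it on wjivvm: w−4=s, j−5=e, i−6=c, v−7=o, v−8=n, m−9=d.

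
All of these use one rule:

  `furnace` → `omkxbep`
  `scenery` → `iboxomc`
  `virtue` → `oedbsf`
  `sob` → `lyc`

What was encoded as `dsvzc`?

split

The output letters match the input read backwards, each shifted +10: furnace reversed is ecanruf. Two steps: reverse the string, then apply a Caesar shift of +10.
Decoding dsvzc: shift back: d−10=t, s−10=i, v−10=l, z−10=p, c−10=s → tilps; then reverse → split.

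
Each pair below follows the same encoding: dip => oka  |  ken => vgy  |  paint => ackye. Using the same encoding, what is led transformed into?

Two shifts are in play — +2 for a/e/i/o/u, +11 for every other letter.
For led: l(cons)+11=w, e(vowel)+2=g, d(cons)+11=o.

wgo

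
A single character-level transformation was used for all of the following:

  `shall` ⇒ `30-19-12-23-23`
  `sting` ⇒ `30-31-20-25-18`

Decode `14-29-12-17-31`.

s is letter #19 and maps to 30: an offset of 11. Each letter is replaced by its alphabet position (a=1..z=26) + 11.
Undoing it on 14-29-12-17-31: 14→(14−11)÷1=3=c, 29→(29−11)÷1=18=r, 12→(12−11)÷1=1=a, 17→(17−11)÷1=6=f, 31→(31−11)÷1=20=t.

craft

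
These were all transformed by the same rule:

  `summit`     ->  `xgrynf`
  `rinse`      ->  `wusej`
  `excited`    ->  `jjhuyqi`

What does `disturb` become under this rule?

Shifts by position in summit: pos 0: s→x (+5), pos 1: u→g (+12), pos 2: m→r (+5), pos 3: m→y (+12) — repeating every 2. The shifts repeat in a cycle of length 2: positions 0,1,… shift by +5, +12, then the pattern repeats.
Applying it to disturb: d+5=i, i+12=u, s+5=x, t+12=f, u+5=z, r+12=d, b+5=g.

iuxfzdg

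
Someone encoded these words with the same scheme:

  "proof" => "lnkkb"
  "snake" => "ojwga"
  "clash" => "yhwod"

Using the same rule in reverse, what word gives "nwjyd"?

ranch

Compare letters: p→l is +22, r→n is +22, o→k is +22 — a constant shift. It's a constant shift of +22 (ROT22).
Decoding nwjyd: n−22=r, w−22=a, j−22=n, y−22=c, d−22=h.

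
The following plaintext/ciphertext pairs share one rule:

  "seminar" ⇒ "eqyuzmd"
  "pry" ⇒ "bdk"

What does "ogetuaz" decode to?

Compare letters: s→e is +12, e→q is +12, m→y is +12 — a constant shift. Every letter moves 12 places later in the alphabet, wrapping around z→a.
Decoding ogetuaz: o−12=c, g−12=u, e−12=s, t−12=h, u−12=i, a−12=o, z−12=n.

cushion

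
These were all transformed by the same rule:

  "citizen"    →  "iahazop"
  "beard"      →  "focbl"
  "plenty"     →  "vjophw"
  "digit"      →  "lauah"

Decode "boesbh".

resort

c(2)→i(8) and i(8)→a(0) fit y≡3x+2 (mod 26); the inverse of 3 mod 26 is 9. Each letter's alphabet position (a=0..z=25) is mapped through 3·x+2 mod 26 — an affine cipher.
Decoding boesbh: b(1)→9·(1−2)≡17=r; o(14)→9·(14−2)≡4=e; e(4)→9·(4−2)≡18=s; s(18)→9·(18−2)≡14=o; b(1)→9·(1−2)≡17=r; h(7)→9·(7−2)≡19=t (all mod 26).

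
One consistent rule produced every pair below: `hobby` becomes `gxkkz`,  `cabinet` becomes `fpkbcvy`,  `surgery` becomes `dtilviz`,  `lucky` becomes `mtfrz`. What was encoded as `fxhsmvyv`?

complete

h(7)→g(6) and o(14)→x(23) fit y≡21x+15 (mod 26); the inverse of 21 mod 26 is 5. Treating letters as 0–25, the rule is x ↦ 21x + 15 (mod 26).
Undoing it on fxhsmvyv: f(5)→5·(5−15)≡2=c; x(23)→5·(23−15)≡14=o; h(7)→5·(7−15)≡12=m; s(18)→5·(18−15)≡15=p; m(12)→5·(12−15)≡11=l; v(21)→5·(21−15)≡4=e; y(24)→5·(24−15)≡19=t; v(21)→5·(21−15)≡4=e (all mod 26).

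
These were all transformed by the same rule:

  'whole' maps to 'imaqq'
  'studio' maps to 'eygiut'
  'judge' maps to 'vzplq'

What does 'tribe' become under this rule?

Shifts by position in whole: pos 0: w→i (+12), pos 1: h→m (+5), pos 2: o→a (+12), pos 3: l→q (+5) — repeating every 2. A repeating key of period 2 is used — shifts +12, +5 over and over.
On tribe: t+12=f, r+5=w, i+12=u, b+5=g, e+12=q.

fwugq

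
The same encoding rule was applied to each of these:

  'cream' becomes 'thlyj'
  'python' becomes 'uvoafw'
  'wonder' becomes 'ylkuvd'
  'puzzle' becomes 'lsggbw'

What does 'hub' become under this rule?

Two steps: reverse the string, then apply a Caesar shift of +7.
Applying it to hub: reverse → buh; then shift: b+7=i, u+7=b, h+7=o.

ibo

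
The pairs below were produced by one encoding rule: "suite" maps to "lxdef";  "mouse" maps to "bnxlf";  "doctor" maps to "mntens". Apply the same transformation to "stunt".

s(18)→l(11) and u(20)→x(23) fit y≡19x+7 (mod 26); the inverse of 19 mod 26 is 11. This is an affine cipher: with a=0,…,z=25, each position x becomes (19x+7) mod 26.
On stunt: s(18)→19·18+7≡11=l; t(19)→19·19+7≡4=e; u(20)→19·20+7≡23=x; n(13)→19·13+7≡20=u; t(19)→19·19+7≡4=e (all mod 26).

lexue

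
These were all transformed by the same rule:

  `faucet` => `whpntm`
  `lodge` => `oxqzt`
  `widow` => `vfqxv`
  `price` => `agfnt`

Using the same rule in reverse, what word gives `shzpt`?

vague

f(5)→w(22) and a(0)→h(7) fit y≡3x+7 (mod 26); the inverse of 3 mod 26 is 9. This is an affine cipher: with a=0,…,z=25, each position x becomes (3x+7) mod 26.
Reversing it on shzpt: s(18)→9·(18−7)≡21=v; h(7)→9·(7−7)≡0=a; z(25)→9·(25−7)≡6=g; p(15)→9·(15−7)≡20=u; t(19)→9·(19−7)≡4=e (all mod 26).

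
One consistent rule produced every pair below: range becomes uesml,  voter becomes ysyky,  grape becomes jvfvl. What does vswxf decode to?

sorry

In range: r→u is +3, a→e is +4, n→s is +5, g→m is +6 — the shift increases by 1 each position. Letter i (0-indexed) is shifted by i+3, so successive shifts are 3, 4, 5, ….
Reversing it on vswxf: v−3=s, s−4=o, w−5=r, x−6=r, f−7=y.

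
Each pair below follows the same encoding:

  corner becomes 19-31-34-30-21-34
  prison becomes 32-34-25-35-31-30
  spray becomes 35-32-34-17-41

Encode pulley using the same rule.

32-37-28-28-21-41

c is letter #3 and maps to 19: an offset of 16. Letters become their 1-based position plus 16 (so a→17, b→18, …).
On pulley: p=16→32, u=21→37, l=12→28, l=12→28, e=5→21, y=25→41.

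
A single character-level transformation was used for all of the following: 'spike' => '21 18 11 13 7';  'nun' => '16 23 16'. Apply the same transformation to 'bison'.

s is letter #19 and maps to 21: an offset of 2. Each letter is replaced by its alphabet position (a=1..z=26) + 2.
On bison: b=2→4, i=9→11, s=19→21, o=15→17, n=14→16.

4 11 21 17 16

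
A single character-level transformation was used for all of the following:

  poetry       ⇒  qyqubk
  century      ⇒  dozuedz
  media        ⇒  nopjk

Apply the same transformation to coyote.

dykpdq

Shifts by position in poetry: pos 0: p→q (+1), pos 1: o→y (+10), pos 2: e→q (+12), pos 3: t→u (+1), pos 4: r→b (+10), pos 5: y→k (+12) — repeating every 3. The shifts repeat in a cycle of length 3: positions 0,1,… shift by +1, +10, +12, then the pattern repeats.
Applying it to coyote: c+1=d, o+10=y, y+12=k, o+1=p, t+10=d, e+12=q.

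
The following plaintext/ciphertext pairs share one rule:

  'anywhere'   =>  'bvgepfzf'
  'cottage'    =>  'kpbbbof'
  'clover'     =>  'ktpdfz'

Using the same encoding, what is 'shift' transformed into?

Vowels shift forward by 1 and consonants shift forward by 8.
On shift: s(cons)+8=a, h(cons)+8=p, i(vowel)+1=j, f(cons)+8=n, t(cons)+8=b.

apjnb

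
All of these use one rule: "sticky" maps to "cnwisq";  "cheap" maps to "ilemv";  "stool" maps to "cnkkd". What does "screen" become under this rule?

cireez

This is an affine cipher: with a=0,…,z=25, each position x becomes (11x+12) mod 26.
For screen: s(18)→11·18+12≡2=c; c(2)→11·2+12≡8=i; r(17)→11·17+12≡17=r; e(4)→11·4+12≡4=e; e(4)→11·4+12≡4=e; n(13)→11·13+12≡25=z (all mod 26).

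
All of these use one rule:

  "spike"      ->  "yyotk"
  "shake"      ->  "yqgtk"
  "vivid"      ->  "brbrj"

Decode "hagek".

brave

Shifts by position in spike: pos 0: s→y (+6), pos 1: p→y (+9), pos 2: i→o (+6), pos 3: k→t (+9) — repeating every 2. A repeating key of period 2 is used — shifts +6, +9 over and over.
Decoding hagek: h−6=b, a−9=r, g−6=a, e−9=v, k−6=e.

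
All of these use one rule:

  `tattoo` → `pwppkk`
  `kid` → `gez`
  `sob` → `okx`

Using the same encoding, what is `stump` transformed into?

opqil

Compare letters: t→p is +22, a→w is +22, t→p is +22 — a constant shift. Each letter is shifted forward by 22 in the alphabet (a Caesar shift of +22).
On stump: s+22=o, t+22=p, u+22=q, m+22=i, p+22=l.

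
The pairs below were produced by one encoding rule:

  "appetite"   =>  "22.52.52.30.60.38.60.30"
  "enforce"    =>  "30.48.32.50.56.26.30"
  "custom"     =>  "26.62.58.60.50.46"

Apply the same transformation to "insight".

38.48.58.38.34.36.60

The formula is n = 2×(alphabet index, a=1) + 20.
On insight: i=9→38, n=14→48, s=19→58, i=9→38, g=7→34, h=8→36, t=20→60.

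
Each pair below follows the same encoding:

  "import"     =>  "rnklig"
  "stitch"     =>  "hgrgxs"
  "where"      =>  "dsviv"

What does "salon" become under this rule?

Each pair mirrors across the alphabet (i↔r, m↔n, p↔k): positions sum to 25. Each letter is replaced by its mirror in the alphabet: a↔z, b↔y, c↔x, and so on (the Atbash cipher).
On salon: s↔h, a↔z, l↔o, o↔l, n↔m.

hzolm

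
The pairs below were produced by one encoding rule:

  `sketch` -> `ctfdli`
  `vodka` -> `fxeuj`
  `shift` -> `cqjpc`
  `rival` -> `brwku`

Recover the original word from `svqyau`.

It's a Vigenère-style cipher with numeric key [10,9,1]: position i shifts by key[i mod 3].
Decoding svqyau: s−10=i, v−9=m, q−1=p, y−10=o, a−9=r, u−1=t.

import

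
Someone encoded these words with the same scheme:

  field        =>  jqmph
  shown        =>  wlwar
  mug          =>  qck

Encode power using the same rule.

twamv

The shift depends on letter class: consonant f→j is +4, but vowel i→q is +8. Vowels shift forward by 8 and consonants shift forward by 4.
On power: p(cons)+4=t, o(vowel)+8=w, w(cons)+4=a, e(vowel)+8=m, r(cons)+4=v.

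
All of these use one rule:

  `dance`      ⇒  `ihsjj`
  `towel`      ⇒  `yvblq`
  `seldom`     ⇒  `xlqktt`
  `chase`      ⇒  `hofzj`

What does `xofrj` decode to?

shake

A repeating key of period 2 is used — shifts +5, +7 over and over.
Reversing it on xofrj: x−5=s, o−7=h, f−5=a, r−7=k, j−5=e.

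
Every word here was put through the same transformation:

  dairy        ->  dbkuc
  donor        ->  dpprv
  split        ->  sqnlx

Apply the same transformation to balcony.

bbnfsse

Each letter shifts forward by its position index (0, 1, 2, …) — the shift grows by one for each successive letter.
On balcony: b+0=b, a+1=b, l+2=n, c+3=f, o+4=s, n+5=s, y+6=e.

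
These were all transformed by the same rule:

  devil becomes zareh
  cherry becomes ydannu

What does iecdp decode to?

might

This is a Caesar cipher with shift 22.
Undoing it on iecdp: i−22=m, e−22=i, c−22=g, d−22=h, p−22=t.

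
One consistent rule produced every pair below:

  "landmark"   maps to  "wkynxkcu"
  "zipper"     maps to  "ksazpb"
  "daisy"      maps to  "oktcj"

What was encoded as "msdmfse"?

biscuit

A repeating key of period 2 is used — shifts +11, +10 over and over.
Reversing it on msdmfse: m−11=b, s−10=i, d−11=s, m−10=c, f−11=u, s−10=i, e−11=t.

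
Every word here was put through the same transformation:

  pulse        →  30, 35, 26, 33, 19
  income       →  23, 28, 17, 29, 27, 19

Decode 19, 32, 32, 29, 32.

p is letter #16 and maps to 30: an offset of 14. Letters become their 1-based position plus 14 (so a→15, b→16, …).
Reversing it on 19, 32, 32, 29, 32: 19→(19−14)÷1=5=e, 32→(32−14)÷1=18=r, 32→(32−14)÷1=18=r, 29→(29−14)÷1=15=o, 32→(32−14)÷1=18=r.

error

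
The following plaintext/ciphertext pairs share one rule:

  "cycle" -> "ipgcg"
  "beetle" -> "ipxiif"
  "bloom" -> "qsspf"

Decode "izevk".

grave

The output letters match the input read backwards, each shifted +4: cycle reversed is elcyc. Two steps: reverse the string, then apply a Caesar shift of +4.
Undoing it on izevk: shift back: i−4=e, z−4=v, e−4=a, v−4=r, k−4=g → evarg; then reverse → grave.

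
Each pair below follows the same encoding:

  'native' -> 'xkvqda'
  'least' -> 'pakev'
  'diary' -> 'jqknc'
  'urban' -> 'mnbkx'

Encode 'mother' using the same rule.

n(13)→x(23) and a(0)→k(10) fit y≡17x+10 (mod 26); the inverse of 17 mod 26 is 23. This is an affine cipher: with a=0,…,z=25, each position x becomes (17x+10) mod 26.
On mother: m(12)→17·12+10≡6=g; o(14)→17·14+10≡14=o; t(19)→17·19+10≡21=v; h(7)→17·7+10≡25=z; e(4)→17·4+10≡0=a; r(17)→17·17+10≡13=n (all mod 26).

govzan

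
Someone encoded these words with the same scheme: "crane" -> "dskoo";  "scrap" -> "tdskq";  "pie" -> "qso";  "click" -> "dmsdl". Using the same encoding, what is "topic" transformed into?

uyqsd

Two shifts are in play — +10 for a/e/i/o/u, +1 for every other letter.
Applying it to topic: t(cons)+1=u, o(vowel)+10=y, p(cons)+1=q, i(vowel)+10=s, c(cons)+1=d.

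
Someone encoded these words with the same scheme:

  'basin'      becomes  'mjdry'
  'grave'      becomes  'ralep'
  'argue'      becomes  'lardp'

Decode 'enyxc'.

tenor

Shifts by position in basin: pos 0: b→m (+11), pos 1: a→j (+9), pos 2: s→d (+11), pos 3: i→r (+9) — repeating every 2. It's a Vigenère-style cipher with numeric key [11,9]: position i shifts by key[i mod 2].
Decoding enyxc: e−11=t, n−9=e, y−11=n, x−9=o, c−11=r.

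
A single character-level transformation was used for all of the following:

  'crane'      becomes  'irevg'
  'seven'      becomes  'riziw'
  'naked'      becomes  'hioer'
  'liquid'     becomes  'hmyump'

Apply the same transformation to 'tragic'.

Read the word backwards and shift each letter +4.
For tragic: reverse → cigart; then shift: c+4=g, i+4=m, g+4=k, a+4=e, r+4=v, t+4=x.

gmkevx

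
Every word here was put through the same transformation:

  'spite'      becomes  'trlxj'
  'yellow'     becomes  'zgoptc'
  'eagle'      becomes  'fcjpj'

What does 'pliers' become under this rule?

In spite: s→t is +1, p→r is +2, i→l is +3, t→x is +4 — the shift increases by 1 each position. Each letter shifts forward by (position + 1), i.e. 1, 2, 3, … — the shift grows by one for each successive letter.
Applying it to pliers: p+1=q, l+2=n, i+3=l, e+4=i, r+5=w, s+6=y.

qnliwy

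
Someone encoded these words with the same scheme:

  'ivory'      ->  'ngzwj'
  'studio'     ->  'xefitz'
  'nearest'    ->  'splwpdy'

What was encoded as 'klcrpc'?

farmer

It's a Vigenère-style cipher with numeric key [5,11,11]: position i shifts by key[i mod 3].
Decoding klcrpc: k−5=f, l−11=a, c−11=r, r−5=m, p−11=e, c−11=r.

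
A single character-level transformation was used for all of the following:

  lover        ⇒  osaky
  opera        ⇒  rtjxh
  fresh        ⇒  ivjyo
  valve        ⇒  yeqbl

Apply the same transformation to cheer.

In lover: l→o is +3, o→s is +4, v→a is +5, e→k is +6 — the shift increases by 1 each position. Letter i (0-indexed) is shifted by i+3, so successive shifts are 3, 4, 5, ….
Applying it to cheer: c+3=f, h+4=l, e+5=j, e+6=k, r+7=y.

fljky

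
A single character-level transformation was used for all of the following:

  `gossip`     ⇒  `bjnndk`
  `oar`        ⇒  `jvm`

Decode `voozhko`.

Compare letters: g→b is +21, o→j is +21, s→n is +21 — a constant shift. This is a Caesar cipher with shift 21.
Decoding voozhko: v−21=a, o−21=t, o−21=t, z−21=e, h−21=m, k−21=p, o−21=t.

attempt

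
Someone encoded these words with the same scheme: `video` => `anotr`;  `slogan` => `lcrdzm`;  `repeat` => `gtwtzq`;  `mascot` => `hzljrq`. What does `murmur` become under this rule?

hvghvg

This is an affine cipher: with a=0,…,z=25, each position x becomes (5x+25) mod 26.
For murmur: m(12)→5·12+25≡7=h; u(20)→5·20+25≡21=v; r(17)→5·17+25≡6=g; m(12)→5·12+25≡7=h; u(20)→5·20+25≡21=v; r(17)→5·17+25≡6=g (all mod 26).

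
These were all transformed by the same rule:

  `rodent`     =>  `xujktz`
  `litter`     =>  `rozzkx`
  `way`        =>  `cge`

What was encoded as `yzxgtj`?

Compare letters: r→x is +6, o→u is +6, d→j is +6 — a constant shift. Every letter moves 6 places later in the alphabet, wrapping around z→a.
Decoding yzxgtj: y−6=s, z−6=t, x−6=r, g−6=a, t−6=n, j−6=d.

strand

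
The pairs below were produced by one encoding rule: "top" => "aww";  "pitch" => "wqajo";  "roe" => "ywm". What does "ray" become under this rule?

The shift depends on letter class: consonant t→a is +7, but vowel o→w is +8. The rule splits by letter class: vowels +8, consonants +7.
On ray: r(cons)+7=y, a(vowel)+8=i, y(cons)+7=f.

yif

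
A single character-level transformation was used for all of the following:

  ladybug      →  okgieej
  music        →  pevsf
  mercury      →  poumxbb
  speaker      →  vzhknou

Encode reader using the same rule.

uodnhb

Shifts by position in ladybug: pos 0: l→o (+3), pos 1: a→k (+10), pos 2: d→g (+3), pos 3: y→i (+10) — repeating every 2. The shifts repeat in a cycle of length 2: positions 0,1,… shift by +3, +10, then the pattern repeats.
Applying it to reader: r+3=u, e+10=o, a+3=d, d+10=n, e+3=h, r+10=b.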